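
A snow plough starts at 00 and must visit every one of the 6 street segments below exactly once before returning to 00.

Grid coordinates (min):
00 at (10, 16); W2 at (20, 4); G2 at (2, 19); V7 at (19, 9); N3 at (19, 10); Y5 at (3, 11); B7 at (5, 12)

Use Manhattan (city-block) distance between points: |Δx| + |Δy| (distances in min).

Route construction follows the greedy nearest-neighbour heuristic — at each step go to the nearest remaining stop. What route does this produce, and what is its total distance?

76 min along 00 → B7 → Y5 → G2 → N3 → V7 → W2 → 00.

00 → [B7:9 / G2:11 / Y5:12 / N3:15 / V7:16 / W2:22] → B7 (9)
B7 → [Y5:3 / G2:10 / N3:16 / V7:17 / W2:23] → Y5 (3)
Y5 → [G2:9 / N3:17 / V7:18 / W2:24] → G2 (9)
G2 → [N3:26 / V7:27 / W2:33] → N3 (26)
N3 → [V7:1 / W2:7] → V7 (1)
V7 → [W2:6] → W2 (6)
Return W2→00: 22.
Total = 9 + 3 + 9 + 26 + 1 + 6 + 22 = 76.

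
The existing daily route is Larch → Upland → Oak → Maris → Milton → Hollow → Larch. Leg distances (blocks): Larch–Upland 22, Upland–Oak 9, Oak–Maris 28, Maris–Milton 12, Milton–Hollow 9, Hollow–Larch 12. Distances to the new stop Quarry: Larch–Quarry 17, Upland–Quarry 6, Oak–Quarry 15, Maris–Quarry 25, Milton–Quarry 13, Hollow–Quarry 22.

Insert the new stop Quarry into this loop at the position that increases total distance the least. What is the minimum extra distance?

+1 blocks — insert Quarry between Larch and Upland.

Insertion cost between consecutive stops i–j is d(i,Quarry) + d(Quarry,j) − d(i,j):
  between Larch and Upland: 17 + 6 − 22 = 1
  between Upland and Oak: 6 + 15 − 9 = 12
  between Oak and Maris: 15 + 25 − 28 = 12
  between Maris and Milton: 25 + 13 − 12 = 26
  between Milton and Hollow: 13 + 22 − 9 = 26
  between Hollow and Larch: 22 + 17 − 12 = 27
Cheapest insertion is between Larch and Upland, adding 1.
New total = 92 + 1 = 93.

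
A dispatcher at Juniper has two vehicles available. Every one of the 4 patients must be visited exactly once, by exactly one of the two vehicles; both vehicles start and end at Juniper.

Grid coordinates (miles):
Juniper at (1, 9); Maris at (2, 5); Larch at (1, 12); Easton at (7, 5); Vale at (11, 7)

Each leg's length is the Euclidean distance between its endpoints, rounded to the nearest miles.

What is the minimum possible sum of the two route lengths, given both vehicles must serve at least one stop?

29 miles — the smallest possible combined total.

There are 2^3 − 1 = 7 ways to divide the 4 stops into two non-empty groups. For each, the best each vehicle can do is its own shortest tour through its group:
  {Maris} + {Larch, Easton, Vale}: 8 + 25 = 33
  {Larch} + {Maris, Easton, Vale}: 6 + 23 = 29
  {Maris, Larch} + {Easton, Vale}: 14 + 21 = 35
  {Easton} + {Maris, Larch, Vale}: 14 + 27 = 41
  {Maris, Easton} + {Larch, Vale}: 16 + 24 = 40
  {Larch, Easton} + {Maris, Vale}: 19 + 23 = 42
  … (7 splits in total)
Best: vehicle 1 Juniper → Larch → Juniper = 6; vehicle 2 Juniper → Maris → Easton → Vale → Juniper = 23; combined 29.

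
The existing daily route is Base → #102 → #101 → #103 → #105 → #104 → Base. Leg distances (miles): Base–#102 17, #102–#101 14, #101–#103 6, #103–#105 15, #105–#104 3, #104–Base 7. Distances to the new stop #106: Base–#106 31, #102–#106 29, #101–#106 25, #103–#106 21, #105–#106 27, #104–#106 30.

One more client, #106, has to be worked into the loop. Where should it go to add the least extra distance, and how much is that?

Insertion cost between consecutive stops i–j is d(i,#106) + d(#106,j) − d(i,j):
  between Base and #102: 31 + 29 − 17 = 43
  between #102 and #101: 29 + 25 − 14 = 40
  between #101 and #103: 25 + 21 − 6 = 40
  between #103 and #105: 21 + 27 − 15 = 33
  between #105 and #104: 27 + 30 − 3 = 54
  between #104 and Base: 30 + 31 − 7 = 54
Cheapest insertion is between #103 and #105, adding 33.
New total = 62 + 33 = 95.

+33 miles — insert #106 between #103 and #105.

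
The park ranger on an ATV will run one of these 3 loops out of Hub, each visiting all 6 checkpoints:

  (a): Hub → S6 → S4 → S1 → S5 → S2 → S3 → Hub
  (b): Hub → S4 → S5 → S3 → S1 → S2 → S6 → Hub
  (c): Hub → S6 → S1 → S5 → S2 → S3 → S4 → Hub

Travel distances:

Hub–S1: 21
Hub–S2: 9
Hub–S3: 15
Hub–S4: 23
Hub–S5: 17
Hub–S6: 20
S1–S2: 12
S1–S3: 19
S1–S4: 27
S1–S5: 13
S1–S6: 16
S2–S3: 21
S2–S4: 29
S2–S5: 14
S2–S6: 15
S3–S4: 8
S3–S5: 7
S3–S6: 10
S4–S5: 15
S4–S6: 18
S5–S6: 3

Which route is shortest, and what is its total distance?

Shortest is (b), total 111.

(a): 20 + 18 + 27 + 13 + 14 + 21 + 15 = 128
(b): 23 + 15 + 7 + 19 + 12 + 15 + 20 = 111
(c): 20 + 16 + 13 + 14 + 21 + 8 + 23 = 115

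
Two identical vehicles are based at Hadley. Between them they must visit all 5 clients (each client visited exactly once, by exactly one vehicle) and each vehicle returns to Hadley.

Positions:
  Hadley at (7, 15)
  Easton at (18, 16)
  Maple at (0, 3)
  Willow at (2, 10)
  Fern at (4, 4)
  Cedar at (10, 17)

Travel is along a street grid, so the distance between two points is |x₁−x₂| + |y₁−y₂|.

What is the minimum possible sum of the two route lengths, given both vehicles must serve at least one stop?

Minimum combined distance: 64.

Check every non-empty split of the stops between the two vehicles; for each half take its own optimal tour:
  {Easton} + {Maple, Willow, Fern, Cedar}: 24 + 48 = 72
  {Maple} + {Easton, Willow, Fern, Cedar}: 38 + 58 = 96
  {Easton, Maple} + {Willow, Fern, Cedar}: 62 + 42 = 104
  {Willow} + {Easton, Maple, Fern, Cedar}: 20 + 64 = 84
  {Easton, Willow} + {Maple, Fern, Cedar}: 44 + 48 = 92
  {Maple, Willow} + {Easton, Fern, Cedar}: 38 + 54 = 92
  … (15 splits in total)
  {Maple, Willow, Fern} + {Easton, Cedar}: 38 + 26 = 64  ← best
Best: vehicle 1 Hadley → Willow → Maple → Fern → Hadley = 38; vehicle 2 Hadley → Easton → Cedar → Hadley = 26; combined 64.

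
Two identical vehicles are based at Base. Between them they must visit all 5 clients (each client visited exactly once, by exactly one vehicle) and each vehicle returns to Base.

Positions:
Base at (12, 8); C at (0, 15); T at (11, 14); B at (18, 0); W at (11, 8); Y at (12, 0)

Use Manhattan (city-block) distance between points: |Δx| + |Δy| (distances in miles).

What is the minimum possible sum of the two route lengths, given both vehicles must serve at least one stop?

66 miles — the smallest possible combined total.

Try each way of splitting the stops between the two vehicles (each non-empty) and, for each split, find the best tour for each vehicle:
  {C} + {T, B, W, Y}: 38 + 42 = 80
  {T} + {C, B, W, Y}: 14 + 66 = 80
  {C, T} + {B, W, Y}: 38 + 30 = 68
  {B} + {C, T, W, Y}: 28 + 54 = 82
  {C, B} + {T, W, Y}: 66 + 30 = 96
  {T, B} + {C, W, Y}: 42 + 54 = 96
  … (15 splits in total)
  {C, T, W} + {B, Y}: 38 + 28 = 66  ← best
Best: vehicle 1 Base → C → T → W → Base = 38; vehicle 2 Base → B → Y → Base = 28; combined 66.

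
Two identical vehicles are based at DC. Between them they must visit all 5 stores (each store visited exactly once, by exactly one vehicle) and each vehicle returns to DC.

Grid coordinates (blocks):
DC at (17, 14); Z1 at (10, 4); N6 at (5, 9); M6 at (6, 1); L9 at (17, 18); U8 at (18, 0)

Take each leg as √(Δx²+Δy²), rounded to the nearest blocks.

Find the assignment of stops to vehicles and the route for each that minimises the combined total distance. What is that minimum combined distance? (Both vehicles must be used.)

Minimum combined distance: 57 blocks.

Check every non-empty split of the stops between the two vehicles; for each half take its own optimal tour:
  {Z1} + {N6, M6, L9, U8}: 24 + 53 = 77
  {N6} + {Z1, M6, L9, U8}: 26 + 51 = 77
  {Z1, N6} + {M6, L9, U8}: 32 + 50 = 82
  {M6} + {Z1, N6, L9, U8}: 34 + 49 = 83
  {Z1, M6} + {N6, L9, U8}: 34 + 49 = 83
  {N6, M6} + {Z1, L9, U8}: 38 + 43 = 81
  … (15 splits in total)
  {L9} + {Z1, N6, M6, U8}: 8 + 49 = 57  ← best
Best: vehicle 1 DC → L9 → DC = 8; vehicle 2 DC → N6 → M6 → Z1 → U8 → DC = 49; combined 57.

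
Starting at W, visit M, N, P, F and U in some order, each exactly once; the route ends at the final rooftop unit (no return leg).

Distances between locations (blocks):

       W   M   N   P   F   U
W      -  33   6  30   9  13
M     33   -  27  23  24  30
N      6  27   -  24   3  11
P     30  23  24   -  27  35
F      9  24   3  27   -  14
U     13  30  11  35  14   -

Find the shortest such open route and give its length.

There are 5! = 120 possible orderings.
W→M→N→P→F→U: 33+27+24+27+14 = 125
W→M→N→P→U→F: 33+27+24+35+14 = 133
W→M→N→F→P→U: 33+27+3+27+35 = 125
W→M→N→F→U→P: 33+27+3+14+35 = 112
W→M→N→U→P→F: 33+27+11+35+27 = 133
W→M→N→U→F→P: 33+27+11+14+27 = 112
W→M→P→N→F→U: 33+23+24+3+14 = 97
W→M→P→N→U→F: 33+23+24+11+14 = 105
W→M→P→F→N→U: 33+23+27+3+11 = 97
W→M→P→F→U→N: 33+23+27+14+11 = 108
W→M→P→U→N→F: 33+23+35+11+3 = 105
W→M→P→U→F→N: 33+23+35+14+3 = 108
W→M→F→N→P→U: 33+24+3+24+35 = 119
W→M→F→N→U→P: 33+24+3+11+35 = 106
… (106 more)
W→U→N→F→M→P: 13+11+3+24+23 = 74  ← best
The minimum is 74.
One shortest path: W → U → N → F → M → P.

Minimum one-way distance = 74 blocks.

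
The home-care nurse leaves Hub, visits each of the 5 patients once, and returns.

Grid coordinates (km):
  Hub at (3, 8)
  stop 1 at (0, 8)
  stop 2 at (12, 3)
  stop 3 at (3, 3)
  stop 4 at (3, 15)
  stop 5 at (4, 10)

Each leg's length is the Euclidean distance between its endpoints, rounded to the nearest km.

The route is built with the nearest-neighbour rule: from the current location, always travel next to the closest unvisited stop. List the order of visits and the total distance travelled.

Hub → [stop 5:2 / stop 1:3 / stop 3:5 / stop 4:7 / stop 2:10] → stop 5 (2)
stop 5 → [stop 1:4 / stop 4:5 / stop 3:7 / stop 2:11] → stop 1 (4)
stop 1 → [stop 3:6 / stop 4:8 / stop 2:13] → stop 3 (6)
stop 3 → [stop 2:9 / stop 4:12] → stop 2 (9)
stop 2 → [stop 4:15] → stop 4 (15)
Return stop 4→Hub: 7.
Total = 2 + 4 + 6 + 9 + 15 + 7 = 43.

Total distance 43 km via the nearest-neighbour route Hub → stop 5 → stop 1 → stop 3 → stop 2 → stop 4 → Hub.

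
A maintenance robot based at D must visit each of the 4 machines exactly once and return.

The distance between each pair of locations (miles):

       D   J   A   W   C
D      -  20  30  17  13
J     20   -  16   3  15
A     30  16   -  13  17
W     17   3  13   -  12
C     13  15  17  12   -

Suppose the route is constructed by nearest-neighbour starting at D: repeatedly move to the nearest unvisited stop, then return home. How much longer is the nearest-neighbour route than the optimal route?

8 miles longer than the optimal tour.

D: C=13, W=17, J=20, A=30 ⇒ C
C: W=12, J=15, A=17 ⇒ W
W: J=3, A=13 ⇒ J
J: A=16 ⇒ A
NN route D → C → W → J → A → D costs 74.
Optimal: D → J → W → A → C → D costs 66 (by enumerating all 12 distinct tours).
Excess = 74 − 66 = 8.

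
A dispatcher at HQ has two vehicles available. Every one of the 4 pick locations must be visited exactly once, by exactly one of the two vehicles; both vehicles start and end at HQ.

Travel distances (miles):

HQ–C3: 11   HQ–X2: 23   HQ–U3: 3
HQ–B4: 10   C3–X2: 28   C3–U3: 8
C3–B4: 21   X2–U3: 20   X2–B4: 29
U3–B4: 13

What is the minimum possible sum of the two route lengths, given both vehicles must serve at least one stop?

Minimum combined distance: 82 miles.

There are 2^3 − 1 = 7 ways to divide the 4 stops into two non-empty groups. For each, the best each vehicle can do is its own shortest tour through its group:
  {C3} + {X2, U3, B4}: 22 + 62 = 84
  {X2} + {C3, U3, B4}: 46 + 42 = 88
  {C3, X2} + {U3, B4}: 62 + 26 = 88
  {U3} + {C3, X2, B4}: 6 + 78 = 84
  {C3, U3} + {X2, B4}: 22 + 62 = 84
  {X2, U3} + {C3, B4}: 46 + 42 = 88
  … (7 splits in total)
  {C3, X2, U3} + {B4}: 62 + 20 = 82  ← best
Best: vehicle 1 HQ → C3 → X2 → U3 → HQ = 62; vehicle 2 HQ → B4 → HQ = 20; combined 82.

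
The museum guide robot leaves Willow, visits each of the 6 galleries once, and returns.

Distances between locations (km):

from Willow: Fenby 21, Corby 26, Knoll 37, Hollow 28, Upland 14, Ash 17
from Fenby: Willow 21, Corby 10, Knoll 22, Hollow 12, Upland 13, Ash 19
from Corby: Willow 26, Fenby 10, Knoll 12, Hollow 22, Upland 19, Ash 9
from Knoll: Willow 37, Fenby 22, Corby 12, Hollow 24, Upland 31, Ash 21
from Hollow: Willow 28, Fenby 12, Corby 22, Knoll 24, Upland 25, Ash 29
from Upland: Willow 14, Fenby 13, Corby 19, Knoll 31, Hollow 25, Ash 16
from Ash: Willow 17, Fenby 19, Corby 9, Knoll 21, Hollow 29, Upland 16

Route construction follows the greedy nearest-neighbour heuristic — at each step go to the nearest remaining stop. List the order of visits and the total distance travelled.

From Willow: distances to unvisited — Upland=14, Ash=17, Fenby=21, Corby=26, Hollow=28, Knoll=37. Nearest is Upland (14).
From Upland: distances to unvisited — Fenby=13, Ash=16, Corby=19, Hollow=25, Knoll=31. Nearest is Fenby (13).
From Fenby: distances to unvisited — Corby=10, Hollow=12, Ash=19, Knoll=22. Nearest is Corby (10).
From Corby: distances to unvisited — Ash=9, Knoll=12, Hollow=22. Nearest is Ash (9).
From Ash: distances to unvisited — Knoll=21, Hollow=29. Nearest is Knoll (21).
From Knoll: distances to unvisited — Hollow=24. Nearest is Hollow (24).
Return Hollow→Willow: 28.
Total = 14 + 13 + 10 + 9 + 21 + 24 + 28 = 119.

Total distance 119 km via the nearest-neighbour route Willow → Upland → Fenby → Corby → Ash → Knoll → Hollow → Willow.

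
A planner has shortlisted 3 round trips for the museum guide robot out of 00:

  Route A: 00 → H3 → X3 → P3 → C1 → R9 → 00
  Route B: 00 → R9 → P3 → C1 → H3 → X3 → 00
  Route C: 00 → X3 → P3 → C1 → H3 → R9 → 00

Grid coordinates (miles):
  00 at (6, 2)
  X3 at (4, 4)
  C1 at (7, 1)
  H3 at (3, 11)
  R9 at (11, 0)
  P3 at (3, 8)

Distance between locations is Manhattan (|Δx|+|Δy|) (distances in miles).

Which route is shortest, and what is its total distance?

Route A: 12 + 8 + 5 + 11 + 5 + 7 = 48
Route B: 7 + 16 + 11 + 14 + 8 + 4 = 60
Route C: 4 + 5 + 11 + 14 + 19 + 7 = 60

48 miles — Route A is the shortest.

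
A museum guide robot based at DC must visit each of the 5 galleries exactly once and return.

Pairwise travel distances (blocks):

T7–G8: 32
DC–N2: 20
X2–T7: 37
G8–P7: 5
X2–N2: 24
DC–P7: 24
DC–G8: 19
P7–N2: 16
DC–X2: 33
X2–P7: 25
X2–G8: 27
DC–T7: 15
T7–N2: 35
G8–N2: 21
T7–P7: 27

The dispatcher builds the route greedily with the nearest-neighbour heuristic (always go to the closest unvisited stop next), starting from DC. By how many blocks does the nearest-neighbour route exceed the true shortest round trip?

Excess over optimum: 9 blocks.

From DC: T7=15, G8=19, N2=20, P7=24, X2=33 → choose T7 (15).
From T7: P7=27, G8=32, N2=35, X2=37 → choose P7 (27).
From P7: G8=5, N2=16, X2=25 → choose G8 (5).
From G8: N2=21, X2=27 → choose N2 (21).
From N2: X2=24 → choose X2 (24).
NN route DC → T7 → P7 → G8 → N2 → X2 → DC costs 125.
Optimal: DC → T7 → X2 → N2 → P7 → G8 → DC costs 116 (by enumerating all 60 distinct tours).
Excess = 125 − 116 = 9.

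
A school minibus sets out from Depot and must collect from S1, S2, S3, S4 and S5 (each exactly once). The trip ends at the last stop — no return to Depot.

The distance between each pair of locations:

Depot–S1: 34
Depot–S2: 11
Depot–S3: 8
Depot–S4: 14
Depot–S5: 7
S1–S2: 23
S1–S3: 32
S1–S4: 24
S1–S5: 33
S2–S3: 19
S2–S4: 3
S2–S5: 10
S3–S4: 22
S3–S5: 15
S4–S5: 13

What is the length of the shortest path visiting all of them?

There are 5! = 120 possible orderings.
Depot - S1 - S2 - S3 - S4 - S5: 34+23+19+22+13 = 111
Depot - S1 - S2 - S3 - S5 - S4: 34+23+19+15+13 = 104
Depot - S1 - S2 - S4 - S3 - S5: 34+23+3+22+15 = 97
Depot - S1 - S2 - S4 - S5 - S3: 34+23+3+13+15 = 88
Depot - S1 - S2 - S5 - S3 - S4: 34+23+10+15+22 = 104
Depot - S1 - S2 - S5 - S4 - S3: 34+23+10+13+22 = 102
Depot - S1 - S3 - S2 - S4 - S5: 34+32+19+3+13 = 101
Depot - S1 - S3 - S2 - S5 - S4: 34+32+19+10+13 = 108
Depot - S1 - S3 - S4 - S2 - S5: 34+32+22+3+10 = 101
Depot - S1 - S3 - S4 - S5 - S2: 34+32+22+13+10 = 111
Depot - S1 - S3 - S5 - S2 - S4: 34+32+15+10+3 = 94
Depot - S1 - S3 - S5 - S4 - S2: 34+32+15+13+3 = 97
Depot - S1 - S4 - S2 - S3 - S5: 34+24+3+19+15 = 95
Depot - S1 - S4 - S2 - S5 - S3: 34+24+3+10+15 = 86
… (106 more)
Depot - S3 - S5 - S2 - S4 - S1: 8+15+10+3+24 = 60  ← best
The minimum is 60.
One shortest path: Depot → S3 → S5 → S2 → S4 → S1.

Shortest open route: 60.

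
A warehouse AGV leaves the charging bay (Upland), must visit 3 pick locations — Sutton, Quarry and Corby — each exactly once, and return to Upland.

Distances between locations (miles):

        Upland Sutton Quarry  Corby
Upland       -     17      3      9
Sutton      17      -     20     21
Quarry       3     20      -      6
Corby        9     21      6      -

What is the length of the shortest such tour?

Upland → Sutton → Quarry → Corby → Upland: 17+20+6+9 = 52
Upland → Sutton → Corby → Quarry → Upland: 17+21+6+3 = 47
Upland → Quarry → Sutton → Corby → Upland: 3+20+21+9 = 53
The minimum is 47.
One optimal route: Upland → Sutton → Corby → Quarry → Upland (or its reverse).

Minimum total distance: 47 miles.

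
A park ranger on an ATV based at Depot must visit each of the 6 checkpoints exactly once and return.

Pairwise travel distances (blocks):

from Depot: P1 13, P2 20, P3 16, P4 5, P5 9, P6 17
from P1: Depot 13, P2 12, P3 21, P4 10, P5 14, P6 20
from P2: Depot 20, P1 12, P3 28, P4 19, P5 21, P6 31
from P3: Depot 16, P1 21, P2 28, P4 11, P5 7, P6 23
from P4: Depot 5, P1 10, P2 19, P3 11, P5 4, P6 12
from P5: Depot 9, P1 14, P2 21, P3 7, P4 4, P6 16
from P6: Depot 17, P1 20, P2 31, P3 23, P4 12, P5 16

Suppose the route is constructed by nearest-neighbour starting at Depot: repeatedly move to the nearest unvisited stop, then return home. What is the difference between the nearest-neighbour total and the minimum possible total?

Excess over optimum: 6 blocks.

From Depot: P4=5, P5=9, P1=13, P3=16, P6=17, P2=20 → choose P4 (5).
From P4: P5=4, P1=10, P3=11, P6=12, P2=19 → choose P5 (4).
From P5: P3=7, P1=14, P6=16, P2=21 → choose P3 (7).
From P3: P1=21, P6=23, P2=28 → choose P1 (21).
From P1: P2=12, P6=20 → choose P2 (12).
From P2: P6=31 → choose P6 (31).
NN route Depot → P4 → P5 → P3 → P1 → P2 → P6 → Depot costs 97.
Optimal: Depot → P2 → P1 → P6 → P3 → P5 → P4 → Depot costs 91 (by enumerating all 360 distinct tours).
Excess = 97 − 91 = 6.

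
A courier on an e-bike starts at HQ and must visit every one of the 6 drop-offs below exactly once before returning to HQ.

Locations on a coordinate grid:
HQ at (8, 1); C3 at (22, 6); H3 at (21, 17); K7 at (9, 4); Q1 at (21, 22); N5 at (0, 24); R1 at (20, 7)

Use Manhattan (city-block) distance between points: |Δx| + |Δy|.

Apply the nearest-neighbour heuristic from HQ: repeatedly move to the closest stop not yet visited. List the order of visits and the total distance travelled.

Total distance 92 via the nearest-neighbour route HQ → K7 → R1 → C3 → H3 → Q1 → N5 → HQ.

HQ → [K7:4 / R1:18 / C3:19 / H3:29 / N5:31 / Q1:34] → K7 (4)
K7 → [R1:14 / C3:15 / H3:25 / N5:29 / Q1:30] → R1 (14)
R1 → [C3:3 / H3:11 / Q1:16 / N5:37] → C3 (3)
C3 → [H3:12 / Q1:17 / N5:40] → H3 (12)
H3 → [Q1:5 / N5:28] → Q1 (5)
Q1 → [N5:23] → N5 (23)
Return N5→HQ: 31.
Total = 4 + 14 + 3 + 12 + 5 + 23 + 31 = 92.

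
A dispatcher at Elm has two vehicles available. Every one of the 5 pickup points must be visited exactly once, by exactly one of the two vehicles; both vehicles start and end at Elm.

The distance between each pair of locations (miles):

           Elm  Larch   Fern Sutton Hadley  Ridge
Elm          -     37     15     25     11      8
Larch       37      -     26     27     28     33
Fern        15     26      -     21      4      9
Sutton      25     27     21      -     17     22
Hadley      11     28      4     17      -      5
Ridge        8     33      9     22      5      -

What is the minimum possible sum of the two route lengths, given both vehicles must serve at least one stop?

109 miles — the smallest possible combined total.

There are 2^4 − 1 = 15 ways to divide the 5 stops into two non-empty groups. For each, the best each vehicle can do is its own shortest tour through its group:
  {Larch} + {Fern, Sutton, Hadley, Ridge}: 74 + 63 = 137
  {Fern} + {Larch, Sutton, Hadley, Ridge}: 30 + 93 = 123
  {Larch, Fern} + {Sutton, Hadley, Ridge}: 78 + 55 = 133
  {Sutton} + {Larch, Fern, Hadley, Ridge}: 50 + 80 = 130
  {Larch, Sutton} + {Fern, Hadley, Ridge}: 89 + 32 = 121
  {Fern, Sutton} + {Larch, Hadley, Ridge}: 61 + 78 = 139
  … (15 splits in total)
  {Larch, Fern, Sutton, Hadley} + {Ridge}: 93 + 16 = 109  ← best
Best: vehicle 1 Elm → Sutton → Larch → Fern → Hadley → Elm = 93; vehicle 2 Elm → Ridge → Elm = 16; combined 109.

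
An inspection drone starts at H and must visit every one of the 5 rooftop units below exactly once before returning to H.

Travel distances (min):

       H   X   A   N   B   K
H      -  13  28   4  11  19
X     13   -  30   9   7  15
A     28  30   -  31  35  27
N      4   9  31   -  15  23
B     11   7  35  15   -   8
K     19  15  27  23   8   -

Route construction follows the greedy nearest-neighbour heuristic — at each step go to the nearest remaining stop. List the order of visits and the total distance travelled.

H → [N:4 / B:11 / X:13 / K:19 / A:28] → N (4)
N → [X:9 / B:15 / K:23 / A:31] → X (9)
X → [B:7 / K:15 / A:30] → B (7)
B → [K:8 / A:35] → K (8)
K → [A:27] → A (27)
Return A→H: 28.
Total = 4 + 9 + 7 + 8 + 27 + 28 = 83.

Total distance 83 min via the nearest-neighbour route H → N → X → B → K → A → H.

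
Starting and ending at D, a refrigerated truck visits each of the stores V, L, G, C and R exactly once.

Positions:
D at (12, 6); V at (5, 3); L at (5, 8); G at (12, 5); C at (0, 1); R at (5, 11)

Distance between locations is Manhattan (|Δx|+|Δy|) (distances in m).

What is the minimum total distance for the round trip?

Minimum total distance: 44 m.

There are 60 distinct closed tours to check (reversals are equivalent).
D→V→L→G→C→R→D: 10+5+10+16+15+12 = 68
D→V→L→G→R→C→D: 10+5+10+13+15+17 = 70
D→V→L→C→G→R→D: 10+5+12+16+13+12 = 68
D→V→L→C→R→G→D: 10+5+12+15+13+1 = 56
D→V→L→R→G→C→D: 10+5+3+13+16+17 = 64
D→V→L→R→C→G→D: 10+5+3+15+16+1 = 50
D→V→G→L→C→R→D: 10+9+10+12+15+12 = 68
D→V→G→L→R→C→D: 10+9+10+3+15+17 = 64
D→V→G→C→L→R→D: 10+9+16+12+3+12 = 62
D→V→G→C→R→L→D: 10+9+16+15+3+9 = 62
D→V→G→R→L→C→D: 10+9+13+3+12+17 = 64
D→V→G→R→C→L→D: 10+9+13+15+12+9 = 68
D→V→C→L→G→R→D: 10+7+12+10+13+12 = 64
D→V→C→L→R→G→D: 10+7+12+3+13+1 = 46
… (46 more)
D→L→R→V→C→G→D: 9+3+8+7+16+1 = 44  ← best
The minimum is 44.
One optimal route: D → L → R → V → C → G → D (or its reverse).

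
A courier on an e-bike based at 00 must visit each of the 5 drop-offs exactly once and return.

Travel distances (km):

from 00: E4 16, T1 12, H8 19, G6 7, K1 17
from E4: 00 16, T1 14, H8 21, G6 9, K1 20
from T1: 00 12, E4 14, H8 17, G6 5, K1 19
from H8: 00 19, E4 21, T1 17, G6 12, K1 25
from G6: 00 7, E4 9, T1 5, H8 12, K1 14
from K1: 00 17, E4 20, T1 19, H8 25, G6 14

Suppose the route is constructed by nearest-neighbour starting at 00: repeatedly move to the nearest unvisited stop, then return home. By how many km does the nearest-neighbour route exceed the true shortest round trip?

00: G6=7, T1=12, E4=16, K1=17, H8=19 ⇒ G6
G6: T1=5, E4=9, H8=12, K1=14 ⇒ T1
T1: E4=14, H8=17, K1=19 ⇒ E4
E4: K1=20, H8=21 ⇒ K1
K1: H8=25 ⇒ H8
NN route 00 → G6 → T1 → E4 → K1 → H8 → 00 costs 90.
Optimal: 00 → T1 → H8 → G6 → E4 → K1 → 00 costs 87 (by enumerating all 60 distinct tours).
Excess = 90 − 87 = 3.

Excess over optimum: 3 km.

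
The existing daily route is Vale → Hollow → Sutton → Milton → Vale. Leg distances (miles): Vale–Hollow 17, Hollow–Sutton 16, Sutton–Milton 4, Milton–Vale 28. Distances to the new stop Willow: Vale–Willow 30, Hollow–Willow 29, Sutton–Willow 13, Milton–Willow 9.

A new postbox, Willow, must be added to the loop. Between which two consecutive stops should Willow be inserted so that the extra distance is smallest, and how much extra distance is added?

+11 miles — insert Willow between Milton and Vale.

Insertion cost between consecutive stops i–j is d(i,Willow) + d(Willow,j) − d(i,j):
  between Vale and Hollow: 30 + 29 − 17 = 42
  between Hollow and Sutton: 29 + 13 − 16 = 26
  between Sutton and Milton: 13 + 9 − 4 = 18
  between Milton and Vale: 9 + 30 − 28 = 11
Cheapest insertion is between Milton and Vale, adding 11.
New total = 65 + 11 = 76.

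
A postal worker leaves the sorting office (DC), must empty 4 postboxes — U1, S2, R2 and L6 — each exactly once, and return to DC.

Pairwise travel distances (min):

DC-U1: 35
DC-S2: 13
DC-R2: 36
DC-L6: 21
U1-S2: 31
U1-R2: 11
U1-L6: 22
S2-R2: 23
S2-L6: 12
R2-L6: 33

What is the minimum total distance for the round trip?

There are 12 distinct closed tours to check (reversals are equivalent).
DC→U1→S2→R2→L6→DC: 35+31+23+33+21 = 143
DC→U1→S2→L6→R2→DC: 35+31+12+33+36 = 147
DC→U1→R2→S2→L6→DC: 35+11+23+12+21 = 102
DC→U1→R2→L6→S2→DC: 35+11+33+12+13 = 104
DC→U1→L6→S2→R2→DC: 35+22+12+23+36 = 128
DC→U1→L6→R2→S2→DC: 35+22+33+23+13 = 126
DC→S2→U1→R2→L6→DC: 13+31+11+33+21 = 109
DC→S2→U1→L6→R2→DC: 13+31+22+33+36 = 135
DC→S2→R2→U1→L6→DC: 13+23+11+22+21 = 90
DC→S2→L6→U1→R2→DC: 13+12+22+11+36 = 94
DC→R2→U1→S2→L6→DC: 36+11+31+12+21 = 111
DC→R2→S2→U1→L6→DC: 36+23+31+22+21 = 133
The minimum is 90.
One optimal route: DC → S2 → R2 → U1 → L6 → DC (or its reverse).

Minimum total distance: 90 min.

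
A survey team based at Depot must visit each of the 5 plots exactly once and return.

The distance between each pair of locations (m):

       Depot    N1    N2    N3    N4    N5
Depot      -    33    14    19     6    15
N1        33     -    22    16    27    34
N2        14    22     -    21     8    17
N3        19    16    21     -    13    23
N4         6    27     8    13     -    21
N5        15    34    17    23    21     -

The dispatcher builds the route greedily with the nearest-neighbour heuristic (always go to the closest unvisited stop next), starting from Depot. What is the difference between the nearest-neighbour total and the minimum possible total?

From Depot: N4=6, N2=14, N5=15, N3=19, N1=33 → choose N4 (6).
From N4: N2=8, N3=13, N5=21, N1=27 → choose N2 (8).
From N2: N5=17, N3=21, N1=22 → choose N5 (17).
From N5: N3=23, N1=34 → choose N3 (23).
From N3: N1=16 → choose N1 (16).
NN route Depot → N4 → N2 → N5 → N3 → N1 → Depot costs 103.
Optimal: Depot → N4 → N3 → N1 → N2 → N5 → Depot costs 89 (by enumerating all 60 distinct tours).
Excess = 103 − 89 = 14.

14 m longer than the optimal tour.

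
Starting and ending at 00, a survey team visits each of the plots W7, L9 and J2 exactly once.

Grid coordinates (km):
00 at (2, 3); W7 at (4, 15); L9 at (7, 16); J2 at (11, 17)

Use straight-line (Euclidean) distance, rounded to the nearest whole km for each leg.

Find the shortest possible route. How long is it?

36 km — the shortest possible round trip.

There are 3 distinct closed tours to check (reversals are equivalent).
00 → W7 → L9 → J2 → 00: 12+3+4+17 = 36
00 → W7 → J2 → L9 → 00: 12+7+4+14 = 37
00 → L9 → W7 → J2 → 00: 14+3+7+17 = 41
The minimum is 36.
One optimal route: 00 → W7 → L9 → J2 → 00 (or its reverse).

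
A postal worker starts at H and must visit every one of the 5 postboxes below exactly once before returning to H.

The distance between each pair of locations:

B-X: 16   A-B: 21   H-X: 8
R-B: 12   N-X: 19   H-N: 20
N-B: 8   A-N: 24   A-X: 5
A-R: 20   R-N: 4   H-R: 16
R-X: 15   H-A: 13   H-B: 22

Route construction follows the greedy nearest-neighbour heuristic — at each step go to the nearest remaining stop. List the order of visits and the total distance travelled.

Nearest-neighbour total = 67; route H → X → A → R → N → B → H.

From H: distances to unvisited — X=8, A=13, R=16, N=20, B=22. Nearest is X (8).
From X: distances to unvisited — A=5, R=15, B=16, N=19. Nearest is A (5).
From A: distances to unvisited — R=20, B=21, N=24. Nearest is R (20).
From R: distances to unvisited — N=4, B=12. Nearest is N (4).
From N: distances to unvisited — B=8. Nearest is B (8).
Return B→H: 22.
Total = 8 + 5 + 20 + 4 + 8 + 22 = 67.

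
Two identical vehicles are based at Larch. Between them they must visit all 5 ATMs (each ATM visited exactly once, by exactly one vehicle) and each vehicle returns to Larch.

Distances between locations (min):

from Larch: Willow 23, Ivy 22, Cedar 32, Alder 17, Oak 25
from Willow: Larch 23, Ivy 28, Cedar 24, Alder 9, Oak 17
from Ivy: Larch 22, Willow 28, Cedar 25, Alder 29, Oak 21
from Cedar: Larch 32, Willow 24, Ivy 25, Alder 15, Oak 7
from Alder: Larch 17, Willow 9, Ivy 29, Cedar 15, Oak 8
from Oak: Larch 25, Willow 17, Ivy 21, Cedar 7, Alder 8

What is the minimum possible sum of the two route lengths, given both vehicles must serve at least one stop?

Minimum combined distance: 123 min.

Check every non-empty split of the stops between the two vehicles; for each half take its own optimal tour:
  {Willow} + {Ivy, Cedar, Alder, Oak}: 46 + 79 = 125
  {Ivy} + {Willow, Cedar, Alder, Oak}: 44 + 79 = 123
  {Willow, Ivy} + {Cedar, Alder, Oak}: 73 + 64 = 137
  {Cedar} + {Willow, Ivy, Alder, Oak}: 64 + 83 = 147
  {Willow, Cedar} + {Ivy, Alder, Oak}: 79 + 68 = 147
  {Ivy, Cedar} + {Willow, Alder, Oak}: 79 + 65 = 144
  … (15 splits in total)
Best: vehicle 1 Larch → Ivy → Larch = 44; vehicle 2 Larch → Willow → Cedar → Oak → Alder → Larch = 79; combined 123.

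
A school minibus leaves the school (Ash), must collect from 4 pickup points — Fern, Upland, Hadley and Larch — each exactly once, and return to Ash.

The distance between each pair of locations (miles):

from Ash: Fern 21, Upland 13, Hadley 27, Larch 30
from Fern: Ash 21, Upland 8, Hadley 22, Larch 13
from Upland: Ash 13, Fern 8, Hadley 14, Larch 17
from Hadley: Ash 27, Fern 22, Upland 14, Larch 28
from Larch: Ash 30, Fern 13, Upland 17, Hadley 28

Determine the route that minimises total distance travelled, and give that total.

89 miles — the shortest possible round trip.

Ash-Fern-Upland-Hadley-Larch-Ash: 21+8+14+28+30 = 101
Ash-Fern-Upland-Larch-Hadley-Ash: 21+8+17+28+27 = 101
Ash-Fern-Hadley-Upland-Larch-Ash: 21+22+14+17+30 = 104
Ash-Fern-Hadley-Larch-Upland-Ash: 21+22+28+17+13 = 101
Ash-Fern-Larch-Upland-Hadley-Ash: 21+13+17+14+27 = 92
Ash-Fern-Larch-Hadley-Upland-Ash: 21+13+28+14+13 = 89
Ash-Upland-Fern-Hadley-Larch-Ash: 13+8+22+28+30 = 101
Ash-Upland-Fern-Larch-Hadley-Ash: 13+8+13+28+27 = 89
Ash-Upland-Hadley-Fern-Larch-Ash: 13+14+22+13+30 = 92
Ash-Upland-Larch-Fern-Hadley-Ash: 13+17+13+22+27 = 92
Ash-Hadley-Fern-Upland-Larch-Ash: 27+22+8+17+30 = 104
Ash-Hadley-Upland-Fern-Larch-Ash: 27+14+8+13+30 = 92
The minimum is 89.
One optimal route: Ash → Fern → Larch → Hadley → Upland → Ash (or its reverse).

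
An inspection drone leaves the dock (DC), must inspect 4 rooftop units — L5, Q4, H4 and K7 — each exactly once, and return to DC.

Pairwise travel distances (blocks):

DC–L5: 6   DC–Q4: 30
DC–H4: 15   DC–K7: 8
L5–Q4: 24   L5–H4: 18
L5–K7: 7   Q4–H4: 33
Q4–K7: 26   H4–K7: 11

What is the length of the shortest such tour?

There are 12 distinct closed tours to check (reversals are equivalent).
DC-L5-Q4-H4-K7-DC: 6+24+33+11+8 = 82
DC-L5-Q4-K7-H4-DC: 6+24+26+11+15 = 82
DC-L5-H4-Q4-K7-DC: 6+18+33+26+8 = 91
DC-L5-H4-K7-Q4-DC: 6+18+11+26+30 = 91
DC-L5-K7-Q4-H4-DC: 6+7+26+33+15 = 87
DC-L5-K7-H4-Q4-DC: 6+7+11+33+30 = 87
DC-Q4-L5-H4-K7-DC: 30+24+18+11+8 = 91
DC-Q4-L5-K7-H4-DC: 30+24+7+11+15 = 87
DC-Q4-H4-L5-K7-DC: 30+33+18+7+8 = 96
DC-Q4-K7-L5-H4-DC: 30+26+7+18+15 = 96
DC-H4-L5-Q4-K7-DC: 15+18+24+26+8 = 91
DC-H4-Q4-L5-K7-DC: 15+33+24+7+8 = 87
The minimum is 82.
One optimal route: DC → L5 → Q4 → H4 → K7 → DC (or its reverse).

Minimum total distance: 82 blocks.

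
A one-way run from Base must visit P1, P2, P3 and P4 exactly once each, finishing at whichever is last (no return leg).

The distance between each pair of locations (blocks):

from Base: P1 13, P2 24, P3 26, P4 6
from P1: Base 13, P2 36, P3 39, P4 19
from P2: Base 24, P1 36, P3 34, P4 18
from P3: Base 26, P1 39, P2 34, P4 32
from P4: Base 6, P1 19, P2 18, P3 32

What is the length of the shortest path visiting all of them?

Minimum one-way distance = 84 blocks.

There are 4! = 24 possible orderings.
Base - P1 - P2 - P3 - P4: 13+36+34+32 = 115
Base - P1 - P2 - P4 - P3: 13+36+18+32 = 99
Base - P1 - P3 - P2 - P4: 13+39+34+18 = 104
Base - P1 - P3 - P4 - P2: 13+39+32+18 = 102
Base - P1 - P4 - P2 - P3: 13+19+18+34 = 84
Base - P1 - P4 - P3 - P2: 13+19+32+34 = 98
Base - P2 - P1 - P3 - P4: 24+36+39+32 = 131
Base - P2 - P1 - P4 - P3: 24+36+19+32 = 111
Base - P2 - P3 - P1 - P4: 24+34+39+19 = 116
Base - P2 - P3 - P4 - P1: 24+34+32+19 = 109
Base - P2 - P4 - P1 - P3: 24+18+19+39 = 100
Base - P2 - P4 - P3 - P1: 24+18+32+39 = 113
Base - P3 - P1 - P2 - P4: 26+39+36+18 = 119
Base - P3 - P1 - P4 - P2: 26+39+19+18 = 102
… (10 more)
The minimum is 84.
One shortest path: Base → P1 → P4 → P2 → P3.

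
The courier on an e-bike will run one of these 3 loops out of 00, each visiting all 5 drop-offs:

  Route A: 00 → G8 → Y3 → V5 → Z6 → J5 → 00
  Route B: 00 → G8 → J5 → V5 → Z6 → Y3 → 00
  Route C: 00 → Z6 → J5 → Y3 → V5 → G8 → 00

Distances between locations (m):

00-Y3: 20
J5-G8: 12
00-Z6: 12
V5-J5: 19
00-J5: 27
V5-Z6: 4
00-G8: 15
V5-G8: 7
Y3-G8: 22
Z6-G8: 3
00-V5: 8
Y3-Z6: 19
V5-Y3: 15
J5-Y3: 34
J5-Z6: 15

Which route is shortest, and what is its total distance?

Route A: 15 + 22 + 15 + 4 + 15 + 27 = 98
Route B: 15 + 12 + 19 + 4 + 19 + 20 = 89
Route C: 12 + 15 + 34 + 15 + 7 + 15 = 98

Shortest is Route B, total 89 m.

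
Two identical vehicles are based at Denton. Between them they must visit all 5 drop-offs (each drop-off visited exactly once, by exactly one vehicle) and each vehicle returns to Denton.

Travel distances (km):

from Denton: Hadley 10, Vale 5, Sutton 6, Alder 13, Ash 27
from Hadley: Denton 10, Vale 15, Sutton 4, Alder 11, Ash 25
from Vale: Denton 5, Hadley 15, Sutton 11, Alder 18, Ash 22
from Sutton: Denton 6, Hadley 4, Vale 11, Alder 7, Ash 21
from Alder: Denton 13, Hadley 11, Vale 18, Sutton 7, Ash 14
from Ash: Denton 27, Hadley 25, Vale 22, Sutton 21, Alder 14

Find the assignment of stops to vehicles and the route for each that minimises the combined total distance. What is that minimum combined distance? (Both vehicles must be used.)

Minimum combined distance: 72 km.

Check every non-empty split of the stops between the two vehicles; for each half take its own optimal tour:
  {Hadley} + {Vale, Sutton, Alder, Ash}: 20 + 54 = 74
  {Vale} + {Hadley, Sutton, Alder, Ash}: 10 + 62 = 72
  {Hadley, Vale} + {Sutton, Alder, Ash}: 30 + 54 = 84
  {Sutton} + {Hadley, Vale, Alder, Ash}: 12 + 62 = 74
  {Hadley, Sutton} + {Vale, Alder, Ash}: 20 + 54 = 74
  {Vale, Sutton} + {Hadley, Alder, Ash}: 22 + 62 = 84
  … (15 splits in total)
Best: vehicle 1 Denton → Vale → Denton = 10; vehicle 2 Denton → Hadley → Sutton → Alder → Ash → Denton = 62; combined 72.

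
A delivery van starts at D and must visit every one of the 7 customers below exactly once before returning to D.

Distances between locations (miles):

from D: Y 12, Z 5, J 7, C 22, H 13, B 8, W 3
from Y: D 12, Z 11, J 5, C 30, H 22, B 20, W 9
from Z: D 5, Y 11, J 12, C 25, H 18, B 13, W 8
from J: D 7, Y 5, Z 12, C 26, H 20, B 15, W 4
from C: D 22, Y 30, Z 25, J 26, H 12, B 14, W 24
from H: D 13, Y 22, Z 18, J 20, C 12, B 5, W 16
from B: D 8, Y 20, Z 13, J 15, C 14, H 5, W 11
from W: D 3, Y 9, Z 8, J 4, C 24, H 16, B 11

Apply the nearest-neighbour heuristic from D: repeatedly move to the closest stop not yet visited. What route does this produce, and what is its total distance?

Total distance 75 miles via the nearest-neighbour route D → W → J → Y → Z → B → H → C → D.

From D: distances to unvisited — W=3, Z=5, J=7, B=8, Y=12, H=13, C=22. Nearest is W (3).
From W: distances to unvisited — J=4, Z=8, Y=9, B=11, H=16, C=24. Nearest is J (4).
From J: distances to unvisited — Y=5, Z=12, B=15, H=20, C=26. Nearest is Y (5).
From Y: distances to unvisited — Z=11, B=20, H=22, C=30. Nearest is Z (11).
From Z: distances to unvisited — B=13, H=18, C=25. Nearest is B (13).
From B: distances to unvisited — H=5, C=14. Nearest is H (5).
From H: distances to unvisited — C=12. Nearest is C (12).
Return C→D: 22.
Total = 3 + 4 + 5 + 11 + 13 + 5 + 12 + 22 = 75.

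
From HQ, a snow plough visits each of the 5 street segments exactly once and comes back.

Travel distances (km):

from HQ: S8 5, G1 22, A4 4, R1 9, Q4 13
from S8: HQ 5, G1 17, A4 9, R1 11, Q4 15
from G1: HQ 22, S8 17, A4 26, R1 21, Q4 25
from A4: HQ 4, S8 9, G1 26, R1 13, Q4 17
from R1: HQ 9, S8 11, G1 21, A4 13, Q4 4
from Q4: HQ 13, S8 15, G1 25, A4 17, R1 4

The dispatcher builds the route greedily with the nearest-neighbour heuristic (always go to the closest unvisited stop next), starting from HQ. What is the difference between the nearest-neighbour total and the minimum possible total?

7 km longer than the optimal tour.

From HQ: A4=4, S8=5, R1=9, Q4=13, G1=22 → choose A4 (4).
From A4: S8=9, R1=13, Q4=17, G1=26 → choose S8 (9).
From S8: R1=11, Q4=15, G1=17 → choose R1 (11).
From R1: Q4=4, G1=21 → choose Q4 (4).
From Q4: G1=25 → choose G1 (25).
NN route HQ → A4 → S8 → R1 → Q4 → G1 → HQ costs 75.
Optimal: HQ → S8 → G1 → R1 → Q4 → A4 → HQ costs 68 (by enumerating all 60 distinct tours).
Excess = 75 − 68 = 7.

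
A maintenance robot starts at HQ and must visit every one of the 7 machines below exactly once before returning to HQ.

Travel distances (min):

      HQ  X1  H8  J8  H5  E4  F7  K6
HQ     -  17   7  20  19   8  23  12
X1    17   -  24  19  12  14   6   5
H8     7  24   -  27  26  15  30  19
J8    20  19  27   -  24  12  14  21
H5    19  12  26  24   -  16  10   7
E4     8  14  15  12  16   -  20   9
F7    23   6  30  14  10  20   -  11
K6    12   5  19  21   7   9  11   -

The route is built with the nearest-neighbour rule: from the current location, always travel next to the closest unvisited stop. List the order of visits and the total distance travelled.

Total distance 96 min via the nearest-neighbour route HQ → H8 → E4 → K6 → X1 → F7 → H5 → J8 → HQ.

HQ → [H8:7 / E4:8 / K6:12 / X1:17 / H5:19 / J8:20 / F7:23] → H8 (7)
H8 → [E4:15 / K6:19 / X1:24 / H5:26 / J8:27 / F7:30] → E4 (15)
E4 → [K6:9 / J8:12 / X1:14 / H5:16 / F7:20] → K6 (9)
K6 → [X1:5 / H5:7 / F7:11 / J8:21] → X1 (5)
X1 → [F7:6 / H5:12 / J8:19] → F7 (6)
F7 → [H5:10 / J8:14] → H5 (10)
H5 → [J8:24] → J8 (24)
Return J8→HQ: 20.
Total = 7 + 15 + 9 + 5 + 6 + 10 + 24 + 20 = 96.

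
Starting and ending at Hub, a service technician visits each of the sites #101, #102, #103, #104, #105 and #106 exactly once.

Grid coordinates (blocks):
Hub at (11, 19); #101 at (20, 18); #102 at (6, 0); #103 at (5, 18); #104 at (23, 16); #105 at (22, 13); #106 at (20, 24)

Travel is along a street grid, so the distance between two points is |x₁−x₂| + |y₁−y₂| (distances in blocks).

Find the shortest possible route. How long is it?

Minimum total distance: 84 blocks.

With 6 stops there are 6!/2 = 360 distinct round trips (a route and its reverse cost the same).
Hub - #101 - #102 - #103 - #104 - #105 - #106 - Hub: 10+32+19+20+4+13+14 = 112
Hub - #101 - #102 - #103 - #104 - #106 - #105 - Hub: 10+32+19+20+11+13+17 = 122
Hub - #101 - #102 - #103 - #105 - #104 - #106 - Hub: 10+32+19+22+4+11+14 = 112
Hub - #101 - #102 - #103 - #105 - #106 - #104 - Hub: 10+32+19+22+13+11+15 = 122
Hub - #101 - #102 - #103 - #106 - #104 - #105 - Hub: 10+32+19+21+11+4+17 = 114
Hub - #101 - #102 - #103 - #106 - #105 - #104 - Hub: 10+32+19+21+13+4+15 = 114
Hub - #101 - #102 - #104 - #103 - #105 - #106 - Hub: 10+32+33+20+22+13+14 = 144
Hub - #101 - #102 - #104 - #103 - #106 - #105 - Hub: 10+32+33+20+21+13+17 = 146
… (352 more)
Hub - #103 - #102 - #105 - #104 - #101 - #106 - Hub: 7+19+29+4+5+6+14 = 84  ← best
The minimum is 84.
One optimal route: Hub → #103 → #102 → #105 → #104 → #101 → #106 → Hub (or its reverse).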